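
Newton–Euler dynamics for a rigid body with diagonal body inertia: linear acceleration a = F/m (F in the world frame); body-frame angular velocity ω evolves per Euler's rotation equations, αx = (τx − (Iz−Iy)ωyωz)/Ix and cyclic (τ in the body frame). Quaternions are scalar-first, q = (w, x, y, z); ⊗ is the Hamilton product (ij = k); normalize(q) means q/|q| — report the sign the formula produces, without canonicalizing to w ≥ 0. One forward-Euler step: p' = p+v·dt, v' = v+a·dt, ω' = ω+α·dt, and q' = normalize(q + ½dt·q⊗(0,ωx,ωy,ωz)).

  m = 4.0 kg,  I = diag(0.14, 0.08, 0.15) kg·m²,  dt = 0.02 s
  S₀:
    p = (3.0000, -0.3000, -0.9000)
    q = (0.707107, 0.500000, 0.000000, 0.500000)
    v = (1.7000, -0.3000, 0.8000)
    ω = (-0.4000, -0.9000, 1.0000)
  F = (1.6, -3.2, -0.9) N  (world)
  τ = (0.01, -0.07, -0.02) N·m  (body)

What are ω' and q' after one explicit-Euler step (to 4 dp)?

ω' = (-0.3896, -0.9185, 1.0002)
q' = (0.7040, 0.5016, -0.0134, 0.5025)

ω×(Iω) gyroscopic = (-0.0630, 0.0040, -0.0216)
angular accel α = (0.5214, -0.9250, 0.0107)
new body rate ω' = (-0.3896, -0.9185, 1.0002)
2q̇ = q⊗(0,ω) = (-0.3000000, 0.1671572, -1.3363963, 0.2571070)
updated quaternion q' = (0.7040, 0.5016, -0.0134, 0.5025)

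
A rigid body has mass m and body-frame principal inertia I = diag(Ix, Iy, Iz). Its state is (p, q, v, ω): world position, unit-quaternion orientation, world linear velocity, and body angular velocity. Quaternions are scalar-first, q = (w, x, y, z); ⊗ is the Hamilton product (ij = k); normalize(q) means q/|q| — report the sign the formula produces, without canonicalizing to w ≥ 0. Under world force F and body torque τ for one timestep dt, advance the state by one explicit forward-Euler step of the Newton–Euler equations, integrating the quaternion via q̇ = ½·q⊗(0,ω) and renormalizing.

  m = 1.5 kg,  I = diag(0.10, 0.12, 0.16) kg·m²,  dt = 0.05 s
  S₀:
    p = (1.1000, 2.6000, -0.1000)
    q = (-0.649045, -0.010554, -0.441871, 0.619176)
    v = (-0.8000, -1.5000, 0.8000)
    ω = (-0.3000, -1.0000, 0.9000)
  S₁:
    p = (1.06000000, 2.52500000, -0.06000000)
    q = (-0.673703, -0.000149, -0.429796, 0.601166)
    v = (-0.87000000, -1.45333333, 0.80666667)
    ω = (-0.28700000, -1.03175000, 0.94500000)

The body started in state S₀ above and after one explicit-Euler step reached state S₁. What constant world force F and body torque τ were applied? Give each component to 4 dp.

Δω = ω₁−ω₀ = (0.01300000, -0.03175000, 0.04500000)
applied torque τ = (-0.0100, -0.0600, 0.1500)
velocity change Δv = (-0.07000000, 0.04666667, 0.00666667)
F = m·Δv/dt = (-2.1000, 1.4000, 0.2000)

F = (-2.1000, 1.4000, 0.2000)
τ = (-0.0100, -0.0600, 0.1500)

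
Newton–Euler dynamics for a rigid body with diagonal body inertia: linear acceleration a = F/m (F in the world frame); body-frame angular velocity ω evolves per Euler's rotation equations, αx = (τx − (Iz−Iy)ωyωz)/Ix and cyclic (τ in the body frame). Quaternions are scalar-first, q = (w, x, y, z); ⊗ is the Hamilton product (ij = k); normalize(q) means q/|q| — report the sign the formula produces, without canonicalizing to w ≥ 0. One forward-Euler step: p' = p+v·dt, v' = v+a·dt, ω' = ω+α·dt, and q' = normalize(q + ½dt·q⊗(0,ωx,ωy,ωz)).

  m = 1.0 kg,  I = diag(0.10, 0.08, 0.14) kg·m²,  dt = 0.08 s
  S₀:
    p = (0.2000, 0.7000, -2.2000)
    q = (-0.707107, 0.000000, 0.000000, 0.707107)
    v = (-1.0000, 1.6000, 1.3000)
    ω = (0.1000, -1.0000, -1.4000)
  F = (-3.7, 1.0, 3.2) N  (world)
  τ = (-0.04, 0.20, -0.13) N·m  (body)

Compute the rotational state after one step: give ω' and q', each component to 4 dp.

ω' = (0.0008, -0.8056, -1.4754)
q' = (-0.6659, 0.0254, 0.0310, 0.7449)

(τ − ω×Iω)/I = (-1.2400, 2.4300, -0.9429)
ω' = ω + α·dt = (0.0008, -0.8056, -1.4754)
2q̇ = q⊗(0,ω) = (0.9899498, 0.6363963, 0.7778177, 0.9899498)
q + ½dt·q⊗(0,ω), renormalized = (-0.6659, 0.0254, 0.0310, 0.7449)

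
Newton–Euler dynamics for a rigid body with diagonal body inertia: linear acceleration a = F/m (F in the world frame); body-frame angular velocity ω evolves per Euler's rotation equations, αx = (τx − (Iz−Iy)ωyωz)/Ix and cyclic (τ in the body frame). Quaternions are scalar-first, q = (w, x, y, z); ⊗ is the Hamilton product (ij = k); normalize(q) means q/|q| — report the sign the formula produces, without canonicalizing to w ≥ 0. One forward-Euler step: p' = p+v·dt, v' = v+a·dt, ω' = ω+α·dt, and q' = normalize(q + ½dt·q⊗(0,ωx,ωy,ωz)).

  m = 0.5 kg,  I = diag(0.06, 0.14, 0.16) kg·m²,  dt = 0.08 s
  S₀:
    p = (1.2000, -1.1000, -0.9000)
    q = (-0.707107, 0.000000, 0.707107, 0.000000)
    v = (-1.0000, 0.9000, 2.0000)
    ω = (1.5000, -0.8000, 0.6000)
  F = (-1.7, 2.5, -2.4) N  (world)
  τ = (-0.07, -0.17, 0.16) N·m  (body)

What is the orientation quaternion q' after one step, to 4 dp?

q' = (-0.6827, -0.0254, 0.7278, -0.0592)

Hamilton product q⊗(0,ω) = (0.5656856, -0.6363963, 0.5656856, -1.4849247)
q + ½dt·q⊗(0,ω), renormalized = (-0.6827, -0.0254, 0.7278, -0.0592)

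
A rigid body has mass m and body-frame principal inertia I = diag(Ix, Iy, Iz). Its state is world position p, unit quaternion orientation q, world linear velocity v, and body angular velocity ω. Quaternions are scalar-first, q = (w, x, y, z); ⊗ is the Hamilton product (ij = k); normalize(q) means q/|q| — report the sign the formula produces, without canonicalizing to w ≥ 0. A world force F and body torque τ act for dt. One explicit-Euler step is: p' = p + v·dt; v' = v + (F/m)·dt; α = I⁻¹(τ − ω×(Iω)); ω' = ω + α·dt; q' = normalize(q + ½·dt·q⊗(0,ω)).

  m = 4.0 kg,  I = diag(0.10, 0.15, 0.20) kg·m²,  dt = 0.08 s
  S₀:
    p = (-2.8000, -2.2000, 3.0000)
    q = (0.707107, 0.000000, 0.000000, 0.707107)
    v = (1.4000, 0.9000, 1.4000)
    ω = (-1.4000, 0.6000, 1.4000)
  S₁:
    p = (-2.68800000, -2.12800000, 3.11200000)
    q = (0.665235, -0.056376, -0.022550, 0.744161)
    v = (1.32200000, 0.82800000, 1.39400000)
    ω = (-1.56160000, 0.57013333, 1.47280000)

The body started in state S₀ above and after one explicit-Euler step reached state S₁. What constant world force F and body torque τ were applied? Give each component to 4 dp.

F = (-3.9000, -3.6000, -0.3000)
τ = (-0.1600, 0.1400, 0.1400)

Δv = v₁−v₀ = (-0.07800000, -0.07200000, -0.00600000)
F = m·Δv/dt = (-3.9000, -3.6000, -0.3000)
ω₁ − ω₀ = (-0.16160000, -0.02986667, 0.07280000)
applied torque τ = (-0.1600, 0.1400, 0.1400)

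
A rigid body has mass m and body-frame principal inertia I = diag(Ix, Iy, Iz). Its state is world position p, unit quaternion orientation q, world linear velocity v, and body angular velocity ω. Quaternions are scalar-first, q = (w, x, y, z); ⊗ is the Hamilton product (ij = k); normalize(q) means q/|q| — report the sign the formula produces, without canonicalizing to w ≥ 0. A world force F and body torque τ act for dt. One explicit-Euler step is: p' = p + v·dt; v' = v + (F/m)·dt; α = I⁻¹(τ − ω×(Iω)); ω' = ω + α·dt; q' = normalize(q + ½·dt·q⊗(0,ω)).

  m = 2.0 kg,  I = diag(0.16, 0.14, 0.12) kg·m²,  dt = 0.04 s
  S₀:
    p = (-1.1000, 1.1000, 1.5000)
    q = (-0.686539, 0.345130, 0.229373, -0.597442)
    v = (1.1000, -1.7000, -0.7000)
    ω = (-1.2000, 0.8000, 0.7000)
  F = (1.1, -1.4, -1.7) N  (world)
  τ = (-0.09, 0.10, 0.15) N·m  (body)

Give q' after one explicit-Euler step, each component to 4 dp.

Hamilton product q⊗(0,ω) = (0.6488670, 1.4623615, -0.0738918, 0.0707743)
updated quaternion q' = (-0.6732, 0.3742, 0.2278, -0.5957)

q' = (-0.6732, 0.3742, 0.2278, -0.5957)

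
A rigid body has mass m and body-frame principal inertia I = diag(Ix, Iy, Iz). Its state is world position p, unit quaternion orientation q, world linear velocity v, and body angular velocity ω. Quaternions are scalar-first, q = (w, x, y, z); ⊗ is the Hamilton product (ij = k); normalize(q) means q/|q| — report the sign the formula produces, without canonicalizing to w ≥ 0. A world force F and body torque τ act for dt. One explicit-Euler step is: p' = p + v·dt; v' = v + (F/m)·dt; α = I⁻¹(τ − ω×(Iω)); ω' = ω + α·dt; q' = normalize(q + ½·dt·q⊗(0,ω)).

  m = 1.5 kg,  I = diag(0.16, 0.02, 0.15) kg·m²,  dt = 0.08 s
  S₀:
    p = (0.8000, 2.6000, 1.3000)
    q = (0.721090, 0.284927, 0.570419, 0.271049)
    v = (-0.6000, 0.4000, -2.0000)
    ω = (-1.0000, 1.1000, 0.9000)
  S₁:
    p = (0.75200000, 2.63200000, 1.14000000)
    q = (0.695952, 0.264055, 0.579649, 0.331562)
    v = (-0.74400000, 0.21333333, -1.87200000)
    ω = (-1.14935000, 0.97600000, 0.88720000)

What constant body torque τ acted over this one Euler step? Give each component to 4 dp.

τ = (-0.1700, -0.0400, 0.1300)

Δω = ω₁−ω₀ = (-0.14935000, -0.12400000, -0.01280000)
τ = I·(Δω/dt) + ω₀×(Iω₀) = (-0.1700, -0.0400, 0.1300)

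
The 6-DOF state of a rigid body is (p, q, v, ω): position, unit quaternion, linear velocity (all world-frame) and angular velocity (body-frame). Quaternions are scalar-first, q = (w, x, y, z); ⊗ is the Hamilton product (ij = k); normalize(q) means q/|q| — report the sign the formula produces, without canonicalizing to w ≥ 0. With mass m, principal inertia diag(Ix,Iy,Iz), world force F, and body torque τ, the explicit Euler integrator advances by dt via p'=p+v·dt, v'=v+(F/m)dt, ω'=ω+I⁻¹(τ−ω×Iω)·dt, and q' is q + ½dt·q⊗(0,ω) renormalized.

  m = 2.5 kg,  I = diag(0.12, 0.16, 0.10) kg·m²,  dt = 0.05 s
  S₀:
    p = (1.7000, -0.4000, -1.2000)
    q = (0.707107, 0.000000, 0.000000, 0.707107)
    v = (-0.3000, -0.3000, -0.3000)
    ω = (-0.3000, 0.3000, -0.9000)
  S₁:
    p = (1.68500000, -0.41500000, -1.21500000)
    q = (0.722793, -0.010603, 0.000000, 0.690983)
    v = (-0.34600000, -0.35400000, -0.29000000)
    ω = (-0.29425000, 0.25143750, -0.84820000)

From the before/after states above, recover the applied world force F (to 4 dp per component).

velocity change Δv = (-0.04600000, -0.05400000, 0.01000000)
m·(v₁−v₀)/dt = (-2.3000, -2.7000, 0.5000)

F = (-2.3000, -2.7000, 0.5000)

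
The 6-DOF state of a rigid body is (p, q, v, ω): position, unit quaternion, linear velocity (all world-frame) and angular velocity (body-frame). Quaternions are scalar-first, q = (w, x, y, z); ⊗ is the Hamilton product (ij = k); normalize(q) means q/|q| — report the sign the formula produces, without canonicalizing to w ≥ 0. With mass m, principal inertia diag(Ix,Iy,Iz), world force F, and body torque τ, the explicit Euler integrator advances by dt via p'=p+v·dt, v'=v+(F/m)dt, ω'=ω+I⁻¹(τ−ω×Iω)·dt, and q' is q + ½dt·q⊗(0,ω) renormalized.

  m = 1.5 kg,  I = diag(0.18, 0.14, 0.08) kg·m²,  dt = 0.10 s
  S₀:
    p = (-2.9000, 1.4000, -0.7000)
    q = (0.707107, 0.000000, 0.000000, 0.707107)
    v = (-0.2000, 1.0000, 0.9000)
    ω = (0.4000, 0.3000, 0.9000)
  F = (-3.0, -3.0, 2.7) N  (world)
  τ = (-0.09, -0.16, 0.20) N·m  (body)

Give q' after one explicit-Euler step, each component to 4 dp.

q⊗(0,ω) = (-0.6363963, 0.0707107, 0.4949749, 0.6363963)
q' = normalize(q + ½dt·q⊗(0,ω)) = (0.6744, 0.0035, 0.0247, 0.7379)

q' = (0.6744, 0.0035, 0.0247, 0.7379)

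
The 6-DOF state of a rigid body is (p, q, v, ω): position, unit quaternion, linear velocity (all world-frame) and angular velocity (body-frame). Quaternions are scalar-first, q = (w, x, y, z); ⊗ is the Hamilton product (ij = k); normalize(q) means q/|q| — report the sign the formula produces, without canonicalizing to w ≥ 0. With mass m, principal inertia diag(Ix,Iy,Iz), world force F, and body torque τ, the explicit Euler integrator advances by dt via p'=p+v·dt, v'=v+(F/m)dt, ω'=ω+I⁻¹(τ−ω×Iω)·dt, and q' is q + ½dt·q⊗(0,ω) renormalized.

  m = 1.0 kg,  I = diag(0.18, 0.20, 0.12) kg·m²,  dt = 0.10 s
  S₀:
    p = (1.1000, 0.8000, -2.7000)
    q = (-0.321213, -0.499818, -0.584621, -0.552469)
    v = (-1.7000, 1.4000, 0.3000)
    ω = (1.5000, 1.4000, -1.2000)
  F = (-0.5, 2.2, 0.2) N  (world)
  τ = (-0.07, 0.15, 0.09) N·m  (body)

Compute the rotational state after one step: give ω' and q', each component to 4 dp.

(τ − ω×Iω)/I = (-1.1356, 1.2900, 0.4000)
ω' = ω + α·dt = (1.3864, 1.5290, -1.1600)
Hamilton product q⊗(0,ω) = (0.9052336, 0.9931823, -1.8781833, 0.5626419)
updated quaternion q' = (-0.2740, -0.4470, -0.6738, -0.5207)

ω' = (1.3864, 1.5290, -1.1600)
q' = (-0.2740, -0.4470, -0.6738, -0.5207)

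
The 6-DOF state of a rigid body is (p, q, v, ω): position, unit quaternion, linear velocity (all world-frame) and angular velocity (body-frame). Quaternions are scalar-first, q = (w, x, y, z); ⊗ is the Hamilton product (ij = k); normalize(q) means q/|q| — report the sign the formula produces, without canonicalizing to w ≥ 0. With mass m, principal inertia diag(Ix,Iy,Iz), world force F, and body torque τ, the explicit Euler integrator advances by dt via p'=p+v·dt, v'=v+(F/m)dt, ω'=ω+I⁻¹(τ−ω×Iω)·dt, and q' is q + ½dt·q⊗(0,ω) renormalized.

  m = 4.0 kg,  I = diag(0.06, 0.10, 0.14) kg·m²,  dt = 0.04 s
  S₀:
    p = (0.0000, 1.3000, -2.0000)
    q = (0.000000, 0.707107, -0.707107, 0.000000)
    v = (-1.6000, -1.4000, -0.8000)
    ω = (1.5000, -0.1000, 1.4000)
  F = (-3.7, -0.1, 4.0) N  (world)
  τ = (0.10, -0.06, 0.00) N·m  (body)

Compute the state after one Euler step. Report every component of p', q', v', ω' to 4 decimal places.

p' = (-0.0640, 1.2440, -2.0320)
q' = (-0.0226, 0.6867, -0.7263, 0.0198)
v' = (-1.6370, -1.4010, -0.7600)
ω' = (1.5704, -0.0568, 1.4017)

a = F/m = (-0.9250, -0.0250, 1.0000)
p' = p + v·dt = (-0.0640, 1.2440, -2.0320)
v + (F/m)dt = (-1.6370, -1.4010, -0.7600)
α = I⁻¹(τ − ω×Iω) = (1.7600, 1.0800, 0.0429)
ω' = ω + α·dt = (1.5704, -0.0568, 1.4017)
q⊗(0,ω) = (-1.1313712, -0.9899498, -0.9899498, 0.9899498)
updated quaternion q' = (-0.0226, 0.6867, -0.7263, 0.0198)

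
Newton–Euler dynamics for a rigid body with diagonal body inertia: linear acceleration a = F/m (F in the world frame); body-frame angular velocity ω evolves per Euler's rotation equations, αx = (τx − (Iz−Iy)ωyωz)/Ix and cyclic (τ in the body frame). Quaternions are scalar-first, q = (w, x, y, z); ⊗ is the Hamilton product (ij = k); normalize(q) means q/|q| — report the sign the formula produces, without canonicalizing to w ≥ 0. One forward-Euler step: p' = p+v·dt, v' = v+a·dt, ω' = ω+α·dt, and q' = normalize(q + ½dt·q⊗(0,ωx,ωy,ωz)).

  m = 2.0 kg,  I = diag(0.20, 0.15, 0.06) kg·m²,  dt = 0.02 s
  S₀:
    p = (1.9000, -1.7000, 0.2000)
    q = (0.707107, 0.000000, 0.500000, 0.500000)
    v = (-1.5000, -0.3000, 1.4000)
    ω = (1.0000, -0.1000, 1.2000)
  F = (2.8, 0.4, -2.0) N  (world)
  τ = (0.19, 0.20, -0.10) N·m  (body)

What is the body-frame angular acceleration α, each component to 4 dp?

α = (0.8960, 0.2133, -1.7500)

ω×(Iω) gyroscopic = (0.0108, 0.1680, 0.0050)
(τ − ω×Iω)/I = (0.8960, 0.2133, -1.7500)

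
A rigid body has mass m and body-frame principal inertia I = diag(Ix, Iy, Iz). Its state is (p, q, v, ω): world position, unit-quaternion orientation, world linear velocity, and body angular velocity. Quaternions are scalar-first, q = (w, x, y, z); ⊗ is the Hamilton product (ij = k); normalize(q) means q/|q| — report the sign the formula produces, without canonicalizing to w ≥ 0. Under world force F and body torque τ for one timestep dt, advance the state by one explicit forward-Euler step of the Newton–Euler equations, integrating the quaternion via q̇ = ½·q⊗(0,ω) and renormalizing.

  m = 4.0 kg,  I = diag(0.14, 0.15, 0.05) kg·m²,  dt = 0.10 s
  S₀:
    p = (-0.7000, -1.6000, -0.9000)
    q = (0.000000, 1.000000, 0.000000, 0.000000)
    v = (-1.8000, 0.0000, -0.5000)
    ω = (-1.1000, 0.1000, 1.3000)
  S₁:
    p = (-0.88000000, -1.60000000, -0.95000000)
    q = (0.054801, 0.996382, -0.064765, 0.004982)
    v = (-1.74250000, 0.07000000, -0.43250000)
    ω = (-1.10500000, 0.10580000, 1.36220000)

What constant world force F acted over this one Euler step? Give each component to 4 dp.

F = (2.3000, 2.8000, 2.7000)

v₁ − v₀ = (0.05750000, 0.07000000, 0.06750000)
m·(v₁−v₀)/dt = (2.3000, 2.8000, 2.7000)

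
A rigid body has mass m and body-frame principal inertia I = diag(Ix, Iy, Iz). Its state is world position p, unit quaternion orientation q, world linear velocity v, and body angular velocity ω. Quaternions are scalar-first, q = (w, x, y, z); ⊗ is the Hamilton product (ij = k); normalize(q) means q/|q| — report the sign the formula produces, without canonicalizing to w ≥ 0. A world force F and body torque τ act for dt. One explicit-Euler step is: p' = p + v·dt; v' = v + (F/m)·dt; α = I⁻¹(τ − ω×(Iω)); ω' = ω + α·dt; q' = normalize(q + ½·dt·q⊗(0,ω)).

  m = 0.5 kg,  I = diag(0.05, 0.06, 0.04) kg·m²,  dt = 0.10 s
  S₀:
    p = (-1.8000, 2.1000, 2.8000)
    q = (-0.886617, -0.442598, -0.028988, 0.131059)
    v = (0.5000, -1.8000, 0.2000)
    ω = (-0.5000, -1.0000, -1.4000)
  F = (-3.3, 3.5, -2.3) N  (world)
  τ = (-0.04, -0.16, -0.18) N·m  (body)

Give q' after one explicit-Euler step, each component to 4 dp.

2q̇ = q⊗(0,ω) = (-0.0668044, 0.6149507, 0.2014503, 1.6693678)
q' = normalize(q + ½dt·q⊗(0,ω)) = (-0.8864, -0.4102, -0.0188, 0.2137)

q' = (-0.8864, -0.4102, -0.0188, 0.2137)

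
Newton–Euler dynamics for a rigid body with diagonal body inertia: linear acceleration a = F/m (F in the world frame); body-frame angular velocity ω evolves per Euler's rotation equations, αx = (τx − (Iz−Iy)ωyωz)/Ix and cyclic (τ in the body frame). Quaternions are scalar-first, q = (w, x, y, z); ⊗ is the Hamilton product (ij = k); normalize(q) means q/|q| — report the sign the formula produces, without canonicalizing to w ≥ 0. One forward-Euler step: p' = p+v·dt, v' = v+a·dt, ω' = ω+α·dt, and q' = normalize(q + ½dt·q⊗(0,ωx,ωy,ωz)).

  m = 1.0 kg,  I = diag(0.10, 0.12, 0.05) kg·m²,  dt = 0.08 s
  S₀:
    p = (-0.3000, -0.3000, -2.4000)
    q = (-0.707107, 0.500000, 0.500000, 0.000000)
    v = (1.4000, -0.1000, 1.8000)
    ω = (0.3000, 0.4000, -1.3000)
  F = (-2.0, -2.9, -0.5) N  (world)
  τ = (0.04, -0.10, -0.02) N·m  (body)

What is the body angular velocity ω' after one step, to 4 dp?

gyro term ω×Iω = (0.0364, -0.0195, 0.0024)
(τ − ω×Iω)/I = (0.0360, -0.6708, -0.4480)
ω' = ω + α·dt = (0.3029, 0.3463, -1.3358)

ω' = (0.3029, 0.3463, -1.3358)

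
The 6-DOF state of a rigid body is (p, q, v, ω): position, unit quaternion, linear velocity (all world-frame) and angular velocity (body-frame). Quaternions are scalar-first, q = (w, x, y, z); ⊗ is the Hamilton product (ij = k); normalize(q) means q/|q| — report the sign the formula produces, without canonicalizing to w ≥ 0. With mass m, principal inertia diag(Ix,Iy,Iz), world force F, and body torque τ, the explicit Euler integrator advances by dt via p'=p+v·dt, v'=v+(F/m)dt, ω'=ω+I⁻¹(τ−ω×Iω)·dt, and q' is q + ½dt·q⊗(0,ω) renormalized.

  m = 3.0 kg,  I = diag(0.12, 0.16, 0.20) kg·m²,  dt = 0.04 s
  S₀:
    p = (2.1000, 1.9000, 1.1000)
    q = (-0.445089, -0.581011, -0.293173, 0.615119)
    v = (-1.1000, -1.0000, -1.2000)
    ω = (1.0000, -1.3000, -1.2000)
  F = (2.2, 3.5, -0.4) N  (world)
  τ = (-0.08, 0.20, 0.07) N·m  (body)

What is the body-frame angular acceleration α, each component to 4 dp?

α = (-1.1867, 0.6500, 0.6100)

precession coupling ω×(Iω) = (0.0624, 0.0960, -0.0520)
α = I⁻¹(τ − ω×Iω) = (-1.1867, 0.6500, 0.6100)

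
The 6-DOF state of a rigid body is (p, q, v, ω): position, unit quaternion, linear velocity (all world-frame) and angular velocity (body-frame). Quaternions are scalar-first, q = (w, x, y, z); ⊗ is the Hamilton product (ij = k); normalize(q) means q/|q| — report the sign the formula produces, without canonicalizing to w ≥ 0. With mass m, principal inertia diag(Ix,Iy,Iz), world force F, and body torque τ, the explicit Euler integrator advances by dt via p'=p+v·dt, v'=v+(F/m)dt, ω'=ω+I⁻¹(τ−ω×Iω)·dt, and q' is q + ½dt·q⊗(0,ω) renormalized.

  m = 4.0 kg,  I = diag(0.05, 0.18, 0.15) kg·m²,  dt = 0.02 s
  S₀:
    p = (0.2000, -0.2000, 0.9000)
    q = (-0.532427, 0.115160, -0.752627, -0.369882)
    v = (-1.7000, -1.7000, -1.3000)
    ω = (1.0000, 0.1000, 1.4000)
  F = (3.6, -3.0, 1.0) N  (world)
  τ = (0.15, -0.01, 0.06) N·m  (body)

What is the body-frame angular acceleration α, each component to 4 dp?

ω×(Iω) gyroscopic = (-0.0042, -0.1400, 0.0130)
α = I⁻¹(τ − ω×Iω) = (3.0840, 0.7222, 0.3133)

α = (3.0840, 0.7222, 0.3133)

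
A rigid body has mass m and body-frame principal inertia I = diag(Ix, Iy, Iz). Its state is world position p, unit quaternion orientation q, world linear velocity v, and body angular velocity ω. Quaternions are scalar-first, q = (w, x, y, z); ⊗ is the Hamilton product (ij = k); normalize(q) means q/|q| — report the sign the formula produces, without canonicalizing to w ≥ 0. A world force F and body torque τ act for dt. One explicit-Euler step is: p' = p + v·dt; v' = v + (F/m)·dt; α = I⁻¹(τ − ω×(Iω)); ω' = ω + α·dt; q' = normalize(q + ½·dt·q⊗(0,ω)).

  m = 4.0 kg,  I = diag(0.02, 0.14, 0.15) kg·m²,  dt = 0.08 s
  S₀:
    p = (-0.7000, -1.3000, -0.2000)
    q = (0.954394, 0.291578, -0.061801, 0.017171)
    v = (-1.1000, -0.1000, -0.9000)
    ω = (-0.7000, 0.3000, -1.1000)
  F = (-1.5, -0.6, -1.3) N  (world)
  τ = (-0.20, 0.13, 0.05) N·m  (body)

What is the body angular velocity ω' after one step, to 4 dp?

ω' = (-1.4868, 0.4315, -1.0599)

ω×(Iω) gyroscopic = (-0.0033, -0.1001, -0.0252)
α = I⁻¹(τ − ω×Iω) = (-9.8350, 1.6436, 0.5013)
new body rate ω' = (-1.4868, 0.4315, -1.0599)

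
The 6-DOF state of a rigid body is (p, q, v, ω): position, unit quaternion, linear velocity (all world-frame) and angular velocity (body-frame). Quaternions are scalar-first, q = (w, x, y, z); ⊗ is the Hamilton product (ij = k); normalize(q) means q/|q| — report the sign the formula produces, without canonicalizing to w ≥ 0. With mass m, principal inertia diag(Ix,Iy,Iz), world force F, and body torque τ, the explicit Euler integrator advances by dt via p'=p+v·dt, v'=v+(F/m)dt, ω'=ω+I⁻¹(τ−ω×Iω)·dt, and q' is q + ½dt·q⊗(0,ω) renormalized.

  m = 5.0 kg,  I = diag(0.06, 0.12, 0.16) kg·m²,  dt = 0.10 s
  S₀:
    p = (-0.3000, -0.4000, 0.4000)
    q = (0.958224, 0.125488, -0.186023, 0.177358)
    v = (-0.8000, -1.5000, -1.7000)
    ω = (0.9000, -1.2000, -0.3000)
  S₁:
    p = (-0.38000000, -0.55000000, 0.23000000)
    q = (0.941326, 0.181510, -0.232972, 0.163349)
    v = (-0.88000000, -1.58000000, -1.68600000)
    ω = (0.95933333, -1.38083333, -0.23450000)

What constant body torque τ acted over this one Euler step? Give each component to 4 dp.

ω₁ − ω₀ = (0.05933333, -0.18083333, 0.06550000)
τ = I·(Δω/dt) + ω₀×(Iω₀) = (0.0500, -0.1900, 0.0400)

τ = (0.0500, -0.1900, 0.0400)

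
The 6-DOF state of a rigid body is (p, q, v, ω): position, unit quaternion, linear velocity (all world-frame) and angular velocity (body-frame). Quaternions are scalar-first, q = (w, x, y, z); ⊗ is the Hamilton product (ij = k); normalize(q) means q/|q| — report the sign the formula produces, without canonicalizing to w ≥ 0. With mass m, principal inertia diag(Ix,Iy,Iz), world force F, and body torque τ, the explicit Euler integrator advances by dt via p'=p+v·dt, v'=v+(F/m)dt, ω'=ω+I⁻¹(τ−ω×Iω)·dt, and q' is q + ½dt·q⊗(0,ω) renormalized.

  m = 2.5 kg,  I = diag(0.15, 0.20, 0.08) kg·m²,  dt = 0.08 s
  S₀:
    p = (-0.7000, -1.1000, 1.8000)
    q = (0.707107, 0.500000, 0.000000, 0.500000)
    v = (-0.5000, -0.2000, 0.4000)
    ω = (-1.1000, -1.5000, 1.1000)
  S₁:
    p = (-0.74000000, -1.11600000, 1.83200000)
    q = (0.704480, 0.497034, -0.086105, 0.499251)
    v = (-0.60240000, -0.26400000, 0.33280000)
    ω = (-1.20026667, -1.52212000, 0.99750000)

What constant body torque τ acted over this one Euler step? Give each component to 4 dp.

τ = (0.0100, -0.1400, -0.0200)

rate change Δω = (-0.10026667, -0.02212000, -0.10250000)
gyro term ω₀×Iω₀ = (0.1980, -0.0847, 0.0825)
I·α + gyro = (0.0100, -0.1400, -0.0200)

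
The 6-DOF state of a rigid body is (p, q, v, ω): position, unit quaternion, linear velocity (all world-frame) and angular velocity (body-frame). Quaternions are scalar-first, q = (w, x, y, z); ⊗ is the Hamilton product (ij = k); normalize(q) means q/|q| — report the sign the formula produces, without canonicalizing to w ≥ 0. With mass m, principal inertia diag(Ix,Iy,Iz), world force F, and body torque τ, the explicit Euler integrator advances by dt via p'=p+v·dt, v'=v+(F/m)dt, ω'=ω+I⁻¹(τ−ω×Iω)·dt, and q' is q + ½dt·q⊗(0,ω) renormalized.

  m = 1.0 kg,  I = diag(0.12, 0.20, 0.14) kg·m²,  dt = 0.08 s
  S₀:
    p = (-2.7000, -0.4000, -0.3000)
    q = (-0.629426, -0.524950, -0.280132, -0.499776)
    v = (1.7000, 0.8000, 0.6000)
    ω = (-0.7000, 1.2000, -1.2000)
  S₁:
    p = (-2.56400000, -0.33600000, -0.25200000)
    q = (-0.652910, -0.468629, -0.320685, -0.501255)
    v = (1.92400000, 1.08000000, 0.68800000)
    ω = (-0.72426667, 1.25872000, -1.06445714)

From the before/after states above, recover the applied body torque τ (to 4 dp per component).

τ = (0.0500, 0.1300, 0.1700)

Δω = ω₁−ω₀ = (-0.02426667, 0.05872000, 0.13554286)
applied torque τ = (0.0500, 0.1300, 0.1700)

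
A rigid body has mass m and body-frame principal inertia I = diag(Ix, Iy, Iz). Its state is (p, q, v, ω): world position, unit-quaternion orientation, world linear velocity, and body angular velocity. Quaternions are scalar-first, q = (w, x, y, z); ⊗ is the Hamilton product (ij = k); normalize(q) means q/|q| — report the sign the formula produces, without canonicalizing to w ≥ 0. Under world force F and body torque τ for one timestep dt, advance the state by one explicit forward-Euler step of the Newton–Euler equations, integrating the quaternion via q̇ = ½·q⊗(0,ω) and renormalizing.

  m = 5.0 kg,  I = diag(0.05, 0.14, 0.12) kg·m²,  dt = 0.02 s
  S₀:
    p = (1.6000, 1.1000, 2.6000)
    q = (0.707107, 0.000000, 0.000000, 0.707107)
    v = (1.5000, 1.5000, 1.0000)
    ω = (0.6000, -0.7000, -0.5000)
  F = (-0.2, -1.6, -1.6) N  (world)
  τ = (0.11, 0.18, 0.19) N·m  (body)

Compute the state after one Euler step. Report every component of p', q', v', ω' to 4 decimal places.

a = (-0.0400, -0.3200, -0.3200)
p' = p + v·dt = (1.6300, 1.1300, 2.6200)
new velocity v' = (1.4992, 1.4936, 0.9936)
angular accel α = (2.3400, 1.1357, 1.8983)
new body rate ω' = (0.6468, -0.6773, -0.4620)
q⊗(0,ω) = (0.3535535, 0.9192391, -0.0707107, -0.3535535)
updated quaternion q' = (0.7106, 0.0092, -0.0007, 0.7035)

p' = (1.6300, 1.1300, 2.6200)
q' = (0.7106, 0.0092, -0.0007, 0.7035)
v' = (1.4992, 1.4936, 0.9936)
ω' = (0.6468, -0.6773, -0.4620)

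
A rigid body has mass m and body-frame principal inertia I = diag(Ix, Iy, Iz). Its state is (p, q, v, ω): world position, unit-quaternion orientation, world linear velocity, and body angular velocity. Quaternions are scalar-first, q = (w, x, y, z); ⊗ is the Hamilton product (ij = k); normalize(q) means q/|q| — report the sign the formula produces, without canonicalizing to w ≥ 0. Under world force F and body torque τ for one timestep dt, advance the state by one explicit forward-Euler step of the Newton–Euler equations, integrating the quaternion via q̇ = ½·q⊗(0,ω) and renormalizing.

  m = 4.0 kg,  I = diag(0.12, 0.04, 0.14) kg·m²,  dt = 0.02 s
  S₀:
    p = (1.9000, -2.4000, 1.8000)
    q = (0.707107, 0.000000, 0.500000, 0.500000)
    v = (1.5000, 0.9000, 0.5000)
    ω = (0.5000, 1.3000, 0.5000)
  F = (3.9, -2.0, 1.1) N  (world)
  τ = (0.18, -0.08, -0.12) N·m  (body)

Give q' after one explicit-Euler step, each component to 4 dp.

2q̇ = q⊗(0,ω) = (-0.9000000, -0.0464465, 1.1692391, 0.1035535)
updated quaternion q' = (0.6980, -0.0005, 0.5116, 0.5010)

q' = (0.6980, -0.0005, 0.5116, 0.5010)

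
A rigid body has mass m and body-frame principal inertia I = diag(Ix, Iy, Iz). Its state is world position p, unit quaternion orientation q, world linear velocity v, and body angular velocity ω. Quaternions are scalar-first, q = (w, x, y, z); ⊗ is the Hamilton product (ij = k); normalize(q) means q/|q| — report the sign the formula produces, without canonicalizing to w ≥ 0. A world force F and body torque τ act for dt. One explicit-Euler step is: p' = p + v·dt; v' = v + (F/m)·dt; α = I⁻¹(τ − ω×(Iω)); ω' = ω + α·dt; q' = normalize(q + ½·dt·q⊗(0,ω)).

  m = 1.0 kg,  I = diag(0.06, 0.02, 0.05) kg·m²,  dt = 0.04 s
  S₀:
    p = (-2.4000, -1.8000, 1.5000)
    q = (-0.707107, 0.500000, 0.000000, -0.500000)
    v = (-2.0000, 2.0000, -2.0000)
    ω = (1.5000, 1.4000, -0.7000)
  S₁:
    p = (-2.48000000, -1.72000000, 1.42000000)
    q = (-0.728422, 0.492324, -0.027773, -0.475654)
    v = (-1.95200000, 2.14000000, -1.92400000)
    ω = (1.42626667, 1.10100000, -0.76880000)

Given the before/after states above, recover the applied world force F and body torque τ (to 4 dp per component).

Δv = v₁−v₀ = (0.04800000, 0.14000000, 0.07600000)
F = m·Δv/dt = (1.2000, 3.5000, 1.9000)
ω₁ − ω₀ = (-0.07373333, -0.29900000, -0.06880000)
I·α + gyro = (-0.1400, -0.1600, -0.1700)

F = (1.2000, 3.5000, 1.9000)
τ = (-0.1400, -0.1600, -0.1700)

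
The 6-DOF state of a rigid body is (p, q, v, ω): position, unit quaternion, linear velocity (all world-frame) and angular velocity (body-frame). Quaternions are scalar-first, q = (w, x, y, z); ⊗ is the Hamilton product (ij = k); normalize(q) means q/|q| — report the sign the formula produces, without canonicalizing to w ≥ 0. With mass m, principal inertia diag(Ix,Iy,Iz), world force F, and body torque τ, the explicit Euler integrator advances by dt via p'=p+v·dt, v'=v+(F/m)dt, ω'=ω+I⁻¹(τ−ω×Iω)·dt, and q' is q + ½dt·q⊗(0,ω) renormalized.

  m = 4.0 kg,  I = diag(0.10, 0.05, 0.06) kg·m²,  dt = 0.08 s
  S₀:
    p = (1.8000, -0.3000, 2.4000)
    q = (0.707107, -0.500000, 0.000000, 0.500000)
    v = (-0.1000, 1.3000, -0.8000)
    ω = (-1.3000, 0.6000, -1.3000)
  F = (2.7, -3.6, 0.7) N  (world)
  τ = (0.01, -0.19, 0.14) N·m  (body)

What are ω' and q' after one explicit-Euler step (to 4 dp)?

precession coupling ω×(Iω) = (-0.0078, 0.0676, 0.0390)
α = I⁻¹(τ − ω×Iω) = (0.1780, -5.1520, 1.6833)
ω' = ω + α·dt = (-1.2858, 0.1878, -1.1653)
Hamilton product q⊗(0,ω) = (0.0000000, -1.2192391, -0.8757358, -1.2192391)
updated quaternion q' = (0.7050, -0.5471, -0.0349, 0.4499)

ω' = (-1.2858, 0.1878, -1.1653)
q' = (0.7050, -0.5471, -0.0349, 0.4499)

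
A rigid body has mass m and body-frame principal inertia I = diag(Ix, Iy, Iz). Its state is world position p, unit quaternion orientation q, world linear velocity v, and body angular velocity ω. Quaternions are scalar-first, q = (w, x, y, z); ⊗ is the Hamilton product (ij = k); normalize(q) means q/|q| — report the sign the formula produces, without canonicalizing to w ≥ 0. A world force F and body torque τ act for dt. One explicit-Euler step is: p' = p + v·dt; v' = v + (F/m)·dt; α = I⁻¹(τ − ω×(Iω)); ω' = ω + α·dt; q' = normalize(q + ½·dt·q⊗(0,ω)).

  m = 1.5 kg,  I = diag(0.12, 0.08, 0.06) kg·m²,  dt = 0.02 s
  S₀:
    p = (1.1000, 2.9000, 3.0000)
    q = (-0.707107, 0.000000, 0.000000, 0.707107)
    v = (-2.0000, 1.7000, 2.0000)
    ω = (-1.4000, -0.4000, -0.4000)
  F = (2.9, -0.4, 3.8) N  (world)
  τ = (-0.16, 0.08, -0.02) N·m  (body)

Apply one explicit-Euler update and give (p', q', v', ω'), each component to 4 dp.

p' = (1.0600, 2.9340, 3.0400)
q' = (-0.7042, 0.0127, -0.0071, 0.7099)
v' = (-1.9613, 1.6947, 2.0507)
ω' = (-1.4261, -0.3884, -0.3992)

ω×(Iω) gyroscopic = (-0.0032, 0.0336, -0.0224)
α = I⁻¹(τ − ω×Iω) = (-1.3067, 0.5800, 0.0400)
ω' = ω + α·dt = (-1.4261, -0.3884, -0.3992)
2q̇ = q⊗(0,ω) = (0.2828428, 1.2727926, -0.7071070, 0.2828428)
q + ½dt·q⊗(0,ω), renormalized = (-0.7042, 0.0127, -0.0071, 0.7099)
linear accel F/m = (1.9333, -0.2667, 2.5333)
p + v·dt = (1.0600, 2.9340, 3.0400)
v + (F/m)dt = (-1.9613, 1.6947, 2.0507)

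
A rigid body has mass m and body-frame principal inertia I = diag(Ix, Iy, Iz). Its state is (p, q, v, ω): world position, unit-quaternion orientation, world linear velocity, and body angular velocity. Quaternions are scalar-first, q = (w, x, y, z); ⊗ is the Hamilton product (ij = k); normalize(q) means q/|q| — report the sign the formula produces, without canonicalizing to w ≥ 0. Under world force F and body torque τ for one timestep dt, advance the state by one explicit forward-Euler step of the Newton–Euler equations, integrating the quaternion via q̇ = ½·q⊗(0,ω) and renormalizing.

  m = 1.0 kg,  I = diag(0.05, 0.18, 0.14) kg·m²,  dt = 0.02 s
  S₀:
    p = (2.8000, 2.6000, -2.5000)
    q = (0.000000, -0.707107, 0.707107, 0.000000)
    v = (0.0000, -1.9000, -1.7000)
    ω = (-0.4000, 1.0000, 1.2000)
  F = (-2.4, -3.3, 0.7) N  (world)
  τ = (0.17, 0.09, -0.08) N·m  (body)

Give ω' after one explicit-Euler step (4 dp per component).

gyro term ω×Iω = (-0.0480, 0.0432, -0.0520)
(τ − ω×Iω)/I = (4.3600, 0.2600, -0.2000)
ω + α·dt = (-0.3128, 1.0052, 1.1960)

ω' = (-0.3128, 1.0052, 1.1960)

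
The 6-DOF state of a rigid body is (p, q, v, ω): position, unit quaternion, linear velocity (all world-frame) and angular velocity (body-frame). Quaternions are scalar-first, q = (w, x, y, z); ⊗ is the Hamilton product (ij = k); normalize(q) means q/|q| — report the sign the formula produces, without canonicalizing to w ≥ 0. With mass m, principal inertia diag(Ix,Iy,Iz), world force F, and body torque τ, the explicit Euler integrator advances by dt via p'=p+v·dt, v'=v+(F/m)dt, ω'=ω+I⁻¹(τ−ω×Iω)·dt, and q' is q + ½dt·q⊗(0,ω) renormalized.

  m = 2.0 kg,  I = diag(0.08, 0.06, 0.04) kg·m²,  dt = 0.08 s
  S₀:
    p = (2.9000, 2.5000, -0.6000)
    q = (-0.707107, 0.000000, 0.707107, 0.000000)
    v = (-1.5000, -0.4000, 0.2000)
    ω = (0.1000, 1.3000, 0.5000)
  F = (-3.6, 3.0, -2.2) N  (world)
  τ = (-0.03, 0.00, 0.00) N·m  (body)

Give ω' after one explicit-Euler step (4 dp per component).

precession coupling ω×(Iω) = (-0.0130, 0.0020, -0.0026)
(τ − ω×Iω)/I = (-0.2125, -0.0333, 0.0650)
new body rate ω' = (0.0830, 1.2973, 0.5052)

ω' = (0.0830, 1.2973, 0.5052)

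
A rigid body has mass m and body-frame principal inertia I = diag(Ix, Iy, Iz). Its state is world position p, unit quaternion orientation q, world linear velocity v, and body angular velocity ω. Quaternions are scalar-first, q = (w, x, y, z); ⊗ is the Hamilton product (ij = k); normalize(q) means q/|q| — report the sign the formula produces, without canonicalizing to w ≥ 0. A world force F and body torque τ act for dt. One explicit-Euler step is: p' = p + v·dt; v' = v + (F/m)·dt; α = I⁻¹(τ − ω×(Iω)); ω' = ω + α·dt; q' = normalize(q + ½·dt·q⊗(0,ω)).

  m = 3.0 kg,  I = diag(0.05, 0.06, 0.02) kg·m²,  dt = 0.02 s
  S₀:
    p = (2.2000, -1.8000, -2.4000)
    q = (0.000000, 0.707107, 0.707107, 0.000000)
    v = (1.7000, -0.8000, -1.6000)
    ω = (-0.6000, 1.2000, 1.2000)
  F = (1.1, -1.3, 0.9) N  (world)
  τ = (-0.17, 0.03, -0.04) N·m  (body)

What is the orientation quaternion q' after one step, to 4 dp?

q' = (-0.0042, 0.7155, 0.6985, 0.0127)

2q̇ = q⊗(0,ω) = (-0.4242642, 0.8485284, -0.8485284, 1.2727926)
q + ½dt·q⊗(0,ω), renormalized = (-0.0042, 0.7155, 0.6985, 0.0127)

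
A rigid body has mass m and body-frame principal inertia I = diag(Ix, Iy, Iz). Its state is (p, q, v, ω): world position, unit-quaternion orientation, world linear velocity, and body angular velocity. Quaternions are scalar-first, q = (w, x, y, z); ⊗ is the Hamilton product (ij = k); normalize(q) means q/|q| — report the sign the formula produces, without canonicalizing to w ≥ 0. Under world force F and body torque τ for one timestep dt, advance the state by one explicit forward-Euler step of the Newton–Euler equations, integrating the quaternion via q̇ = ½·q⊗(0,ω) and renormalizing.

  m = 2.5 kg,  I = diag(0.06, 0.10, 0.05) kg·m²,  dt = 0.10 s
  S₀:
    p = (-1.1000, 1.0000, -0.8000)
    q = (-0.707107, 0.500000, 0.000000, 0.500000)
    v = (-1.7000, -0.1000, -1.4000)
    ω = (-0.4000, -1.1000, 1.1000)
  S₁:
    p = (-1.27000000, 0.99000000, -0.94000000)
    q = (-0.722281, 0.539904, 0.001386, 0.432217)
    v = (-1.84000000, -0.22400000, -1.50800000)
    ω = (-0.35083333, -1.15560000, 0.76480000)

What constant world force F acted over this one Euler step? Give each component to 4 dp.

velocity change Δv = (-0.14000000, -0.12400000, -0.10800000)
F = m·Δv/dt = (-3.5000, -3.1000, -2.7000)

F = (-3.5000, -3.1000, -2.7000)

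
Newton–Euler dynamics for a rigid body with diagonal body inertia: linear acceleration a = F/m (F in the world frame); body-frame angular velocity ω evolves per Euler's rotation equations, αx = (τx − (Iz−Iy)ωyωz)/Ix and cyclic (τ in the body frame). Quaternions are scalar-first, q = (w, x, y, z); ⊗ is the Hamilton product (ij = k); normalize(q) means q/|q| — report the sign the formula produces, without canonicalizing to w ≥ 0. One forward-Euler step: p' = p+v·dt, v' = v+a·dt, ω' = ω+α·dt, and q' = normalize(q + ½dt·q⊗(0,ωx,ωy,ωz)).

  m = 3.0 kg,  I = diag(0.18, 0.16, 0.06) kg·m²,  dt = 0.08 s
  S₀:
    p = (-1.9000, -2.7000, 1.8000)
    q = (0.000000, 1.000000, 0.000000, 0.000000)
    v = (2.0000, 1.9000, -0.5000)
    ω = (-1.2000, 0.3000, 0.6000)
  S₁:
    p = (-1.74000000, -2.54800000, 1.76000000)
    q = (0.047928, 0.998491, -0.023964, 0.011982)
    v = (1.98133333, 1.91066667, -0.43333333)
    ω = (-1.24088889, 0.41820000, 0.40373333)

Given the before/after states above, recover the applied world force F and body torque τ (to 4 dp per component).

F = (-0.7000, 0.4000, 2.5000)
τ = (-0.1100, 0.1500, -0.1400)

velocity change Δv = (-0.01866667, 0.01066667, 0.06666667)
m·(v₁−v₀)/dt = (-0.7000, 0.4000, 2.5000)
ω₁ − ω₀ = (-0.04088889, 0.11820000, -0.19626667)
precession coupling = (-0.0180, -0.0864, 0.0072)
applied torque τ = (-0.1100, 0.1500, -0.1400)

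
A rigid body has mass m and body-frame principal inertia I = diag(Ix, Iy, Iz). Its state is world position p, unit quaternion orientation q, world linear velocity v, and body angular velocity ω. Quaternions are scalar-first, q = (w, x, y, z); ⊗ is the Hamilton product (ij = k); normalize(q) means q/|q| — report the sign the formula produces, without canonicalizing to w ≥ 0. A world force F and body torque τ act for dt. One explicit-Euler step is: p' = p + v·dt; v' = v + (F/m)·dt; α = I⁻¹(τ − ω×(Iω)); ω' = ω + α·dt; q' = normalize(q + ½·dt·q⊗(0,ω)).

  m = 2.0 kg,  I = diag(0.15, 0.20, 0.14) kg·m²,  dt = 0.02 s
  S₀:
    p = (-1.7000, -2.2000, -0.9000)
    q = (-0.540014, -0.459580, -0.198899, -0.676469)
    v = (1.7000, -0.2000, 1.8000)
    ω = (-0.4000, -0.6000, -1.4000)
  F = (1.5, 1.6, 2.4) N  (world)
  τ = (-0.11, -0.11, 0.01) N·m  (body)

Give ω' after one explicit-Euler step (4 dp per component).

gyro term ω×Iω = (-0.0504, 0.0056, 0.0120)
α = I⁻¹(τ − ω×Iω) = (-0.3973, -0.5780, -0.0143)
new body rate ω' = (-0.4079, -0.6116, -1.4003)

ω' = (-0.4079, -0.6116, -1.4003)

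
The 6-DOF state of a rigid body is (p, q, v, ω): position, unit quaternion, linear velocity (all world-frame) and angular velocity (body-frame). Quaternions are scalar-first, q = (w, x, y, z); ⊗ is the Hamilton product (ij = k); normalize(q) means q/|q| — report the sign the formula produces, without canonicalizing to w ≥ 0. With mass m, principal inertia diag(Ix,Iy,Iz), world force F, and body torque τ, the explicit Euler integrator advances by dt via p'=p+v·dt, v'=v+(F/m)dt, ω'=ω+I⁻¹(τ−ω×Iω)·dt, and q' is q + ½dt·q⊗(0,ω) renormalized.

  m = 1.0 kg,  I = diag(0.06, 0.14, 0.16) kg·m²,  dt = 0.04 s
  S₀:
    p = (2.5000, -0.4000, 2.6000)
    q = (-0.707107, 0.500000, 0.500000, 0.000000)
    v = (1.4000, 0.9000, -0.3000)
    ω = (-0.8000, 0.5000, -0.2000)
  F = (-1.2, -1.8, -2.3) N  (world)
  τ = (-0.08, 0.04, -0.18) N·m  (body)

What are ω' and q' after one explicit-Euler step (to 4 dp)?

ω' = (-0.8520, 0.5160, -0.2370)
q' = (-0.7040, 0.5092, 0.4948, 0.0158)

gyro term ω×Iω = (-0.0020, -0.0160, -0.0320)
angular accel α = (-1.3000, 0.4000, -0.9250)
ω' = ω + α·dt = (-0.8520, 0.5160, -0.2370)
q⊗(0,ω) = (0.1500000, 0.4656856, -0.2535535, 0.7914214)
updated quaternion q' = (-0.7040, 0.5092, 0.4948, 0.0158)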